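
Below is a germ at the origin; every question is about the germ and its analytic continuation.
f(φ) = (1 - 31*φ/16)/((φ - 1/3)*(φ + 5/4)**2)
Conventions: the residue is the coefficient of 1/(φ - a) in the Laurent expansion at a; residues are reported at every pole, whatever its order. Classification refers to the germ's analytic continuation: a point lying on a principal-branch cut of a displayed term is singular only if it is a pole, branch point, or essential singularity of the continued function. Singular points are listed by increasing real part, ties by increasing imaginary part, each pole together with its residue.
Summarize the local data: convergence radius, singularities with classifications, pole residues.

Radius of convergence at 0: 1/3.
At -5/4: a pole of order 2; residue -51/361.
At 1/3: a pole of order 1; residue 51/361.

Denominator factor (φ + 5/4)^2: pole of order 2 at -5/4, modulus 5/4.
Denominator factor (φ - 1/3): pole of order 1 at 1/3, modulus 1/3.
The radius of convergence is the smallest modulus among the singular points: 1/3.
At the order-2 pole -5/4 set g(φ) = (φ - (-5/4))^2*f(φ) = (1 - 31*φ/16)/(φ - 1/3).
Order-2 pole: residue = g'(a); g'(-5/4) = -51/361, so the residue is -51/361.
At the order-1 pole 1/3 set g(φ) = (φ - (1/3))*f(φ) = (1 - 31*φ/16)/(φ + 5/4)**2.
Simple pole: residue = g(a) at a = 1/3, which is 51/361.
List the singular points by increasing real part (a conjugate pair: the negative imaginary part first).


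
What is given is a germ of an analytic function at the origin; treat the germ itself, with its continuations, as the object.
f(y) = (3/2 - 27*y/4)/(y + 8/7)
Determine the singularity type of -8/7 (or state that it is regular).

The denominator factor y + 8/7 vanishes at -8/7 and appears to the power 1; the numerator there equals 129/14, nonzero, and no other factor vanishes.
Hence a pole whose order is the multiplicity, 1.

The point is a pole of order 1.


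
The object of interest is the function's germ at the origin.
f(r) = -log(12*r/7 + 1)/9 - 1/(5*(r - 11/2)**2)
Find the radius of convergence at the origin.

Denominator factor (r - 11/2)^2: pole of order 2 at 11/2, modulus 11/2.
Branch term (-1/9)*log(1 - r/(-7/12)): its argument vanishes at r = -7/12, a logarithmic branch point, modulus 7/12.
The radius of convergence is the smallest modulus among the singular points: 7/12.

The radius of convergence is 7/12.


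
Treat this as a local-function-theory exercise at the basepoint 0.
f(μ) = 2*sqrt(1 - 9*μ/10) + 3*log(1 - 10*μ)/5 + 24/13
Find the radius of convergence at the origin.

The radius of convergence is 1/10.

Branch term (2)*sqrt(1 - μ/(10/9)): its argument vanishes at μ = 10/9, a square-root branch point, modulus 10/9.
Branch term (3/5)*log(1 - μ/(1/10)): its argument vanishes at μ = 1/10, a logarithmic branch point, modulus 1/10.
The radius of convergence is the smallest modulus among the singular points: 1/10.


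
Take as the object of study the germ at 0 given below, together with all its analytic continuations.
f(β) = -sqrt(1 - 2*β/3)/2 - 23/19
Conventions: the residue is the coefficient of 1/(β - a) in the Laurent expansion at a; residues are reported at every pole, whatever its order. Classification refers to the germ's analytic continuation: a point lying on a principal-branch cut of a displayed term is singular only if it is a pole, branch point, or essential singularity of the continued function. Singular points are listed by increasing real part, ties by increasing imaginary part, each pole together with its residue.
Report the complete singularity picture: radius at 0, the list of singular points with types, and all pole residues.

Branch term (-1/2)*sqrt(1 - β/(3/2)): its argument vanishes at β = 3/2, a square-root branch point, modulus 3/2.
The radius of convergence is the smallest modulus among the singular points: 3/2.

Radius of convergence at 0: 3/2.
At 3/2: an algebraic (square-root) branch point.


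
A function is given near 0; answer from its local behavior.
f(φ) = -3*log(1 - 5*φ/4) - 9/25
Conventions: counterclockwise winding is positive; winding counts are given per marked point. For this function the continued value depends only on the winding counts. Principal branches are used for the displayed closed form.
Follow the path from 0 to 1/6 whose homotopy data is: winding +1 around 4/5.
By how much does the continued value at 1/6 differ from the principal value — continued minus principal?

The rational part is single-valued and drops out of the difference; each branch term changes only by its own monodromy.
(-3)*log(1 - φ/(4/5)): each positive loop around 4/5 adds 2*pi*i to the log, so winding +1 contributes (-3)*(1)*2*pi*i = -(6)*pi*i.
Summing the contributions at φ = 1/6 gives -(6)*pi*i.

Continued minus principal equals -(6)*pi*i.


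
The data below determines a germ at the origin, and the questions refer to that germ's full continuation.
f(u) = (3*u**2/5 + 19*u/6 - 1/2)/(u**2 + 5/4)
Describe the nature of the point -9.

Denominator factors: u**2 + 5/4 = 329/4 at u = -9 — none vanishes.
So the germ continues analytically to -9.

The point is a regular point.


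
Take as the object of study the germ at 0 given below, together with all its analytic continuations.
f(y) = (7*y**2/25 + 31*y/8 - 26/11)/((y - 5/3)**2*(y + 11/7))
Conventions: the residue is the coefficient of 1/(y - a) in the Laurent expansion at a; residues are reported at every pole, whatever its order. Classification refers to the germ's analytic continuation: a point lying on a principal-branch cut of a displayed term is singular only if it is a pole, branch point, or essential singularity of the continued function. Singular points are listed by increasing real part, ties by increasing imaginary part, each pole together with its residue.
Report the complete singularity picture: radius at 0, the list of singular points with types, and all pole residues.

Radius of convergence at 0: 11/7.
At -11/7: a pole of order 1; residue -442953/598400.
At 5/3: a pole of order 2; residue 122101/119680.

Denominator factor (y + 11/7): pole of order 1 at -11/7, modulus 11/7.
Denominator factor (y - 5/3)^2: pole of order 2 at 5/3, modulus 5/3.
The radius of convergence is the smallest modulus among the singular points: 11/7.
At the order-1 pole -11/7 set g(y) = (y - (-11/7))*f(y) = (7*y**2/25 + 31*y/8 - 26/11)/(y - 5/3)**2.
Simple pole: residue = g(a) at a = -11/7, which is -442953/598400.
At the order-2 pole 5/3 set g(y) = (y - (5/3))^2*f(y) = (7*y**2/25 + 31*y/8 - 26/11)/(y + 11/7).
Order-2 pole: residue = g'(a); g'(5/3) = 122101/119680, so the residue is 122101/119680.
List the singular points by increasing real part (a conjugate pair: the negative imaginary part first).


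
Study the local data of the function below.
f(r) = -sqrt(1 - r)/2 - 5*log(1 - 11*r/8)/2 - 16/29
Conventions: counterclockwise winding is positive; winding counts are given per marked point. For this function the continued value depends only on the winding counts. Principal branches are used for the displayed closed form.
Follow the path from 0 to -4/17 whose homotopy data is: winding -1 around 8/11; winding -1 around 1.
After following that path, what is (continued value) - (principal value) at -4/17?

The rational part is single-valued and drops out of the difference; each branch term changes only by its own monodromy.
(-5/2)*log(1 - r/(8/11)): each positive loop around 8/11 adds 2*pi*i to the log, so winding -1 contributes (-5/2)*(-1)*2*pi*i = (5)*pi*i.
(-1/2)*sqrt(1 - r/(1)): winding -1 is odd, the square root flips sign, contributing -2*(-1/2)*sqrt(1 - (-4/17)/(1)) = -2*(-1/2)*sqrt(21/17) = (1/17)*sqrt(357).
Summing the contributions at r = -4/17 gives ((1/17)*sqrt(357)) + ((5)*pi)*i.

Continued minus principal equals ((1/17)*sqrt(357)) + ((5)*pi)*i.


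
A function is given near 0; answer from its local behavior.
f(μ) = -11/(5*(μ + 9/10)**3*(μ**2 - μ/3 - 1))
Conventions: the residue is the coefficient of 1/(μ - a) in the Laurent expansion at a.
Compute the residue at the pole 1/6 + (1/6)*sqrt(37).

The factor μ**2 - μ/3 - 1 splits as (μ - a)(μ - a') with a = 1/6 + (1/6)*sqrt(37), a' = 1/6 - (1/6)*sqrt(37). At the order-1 pole a set g(μ) = (μ - a)*f(μ) = [-11/(5*(μ + 9/10)**3)] / (μ - a').
Simple pole: residue = g(a) at a = 1/6 + (1/6)*sqrt(37), which is 3997000/1089 - (24313600/40293)*sqrt(37).

The residue is 3997000/1089 - (24313600/40293)*sqrt(37).


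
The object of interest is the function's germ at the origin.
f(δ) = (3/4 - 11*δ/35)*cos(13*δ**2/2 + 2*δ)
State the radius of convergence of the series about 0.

The radius of convergence is infinite.

The factor cos(13*δ**2/2 + 2*δ) is entire and contributes no finite singular point.
The polynomial part has no poles.
No finite singular points: the Taylor series at 0 converges everywhere.


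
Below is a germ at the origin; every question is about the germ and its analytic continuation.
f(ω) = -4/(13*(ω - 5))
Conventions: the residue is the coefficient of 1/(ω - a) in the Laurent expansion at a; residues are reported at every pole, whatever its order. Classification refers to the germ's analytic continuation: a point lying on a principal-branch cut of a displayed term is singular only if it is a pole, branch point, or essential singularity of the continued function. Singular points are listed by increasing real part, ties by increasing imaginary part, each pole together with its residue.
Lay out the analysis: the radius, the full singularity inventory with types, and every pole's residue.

Radius of convergence at 0: 5.
At 5: a pole of order 1; residue -4/13.

Denominator factor (ω - 5): pole of order 1 at 5, modulus 5.
The radius of convergence is the smallest modulus among the singular points: 5.
At the order-1 pole 5 set g(ω) = (ω - (5))*f(ω) = -4/13.
Simple pole: residue = g(a) at a = 5, which is -4/13.


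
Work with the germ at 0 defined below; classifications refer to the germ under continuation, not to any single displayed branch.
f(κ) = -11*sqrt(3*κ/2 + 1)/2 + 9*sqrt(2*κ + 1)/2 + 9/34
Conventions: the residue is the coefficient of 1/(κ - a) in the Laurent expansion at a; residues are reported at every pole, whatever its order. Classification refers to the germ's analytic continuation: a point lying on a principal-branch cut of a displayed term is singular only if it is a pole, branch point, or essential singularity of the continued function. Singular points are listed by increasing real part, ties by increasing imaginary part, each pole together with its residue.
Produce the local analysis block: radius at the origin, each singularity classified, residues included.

Branch term (-11/2)*sqrt(1 - κ/(-2/3)): its argument vanishes at κ = -2/3, a square-root branch point, modulus 2/3.
Branch term (9/2)*sqrt(1 - κ/(-1/2)): its argument vanishes at κ = -1/2, a square-root branch point, modulus 1/2.
The radius of convergence is the smallest modulus among the singular points: 1/2.
List the singular points by increasing real part (a conjugate pair: the negative imaginary part first).

Radius of convergence at 0: 1/2.
At -2/3: an algebraic (square-root) branch point.
At -1/2: an algebraic (square-root) branch point.


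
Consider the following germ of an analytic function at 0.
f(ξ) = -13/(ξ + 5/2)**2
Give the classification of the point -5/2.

The point is a pole of order 2.

The denominator factor ξ + 5/2 vanishes at -5/2 and appears to the power 2; the numerator there equals -13, nonzero, and no other factor vanishes.
Hence a pole whose order is the multiplicity, 2.


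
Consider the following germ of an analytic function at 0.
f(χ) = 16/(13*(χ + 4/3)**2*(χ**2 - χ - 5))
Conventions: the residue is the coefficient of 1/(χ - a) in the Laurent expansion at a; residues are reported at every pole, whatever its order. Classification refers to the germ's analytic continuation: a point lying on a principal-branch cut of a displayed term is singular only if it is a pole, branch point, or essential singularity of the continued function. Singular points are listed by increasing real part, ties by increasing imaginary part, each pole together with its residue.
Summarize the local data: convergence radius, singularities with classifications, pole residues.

Denominator factor (χ**2 - χ - 5): discriminant 21, real irrational roots 1/2 + (1/2)*sqrt(21) and 1/2 - (1/2)*sqrt(21); poles of order 1, moduli 1/2 + (1/2)*sqrt(21) and -1/2 + (1/2)*sqrt(21).
Denominator factor (χ + 4/3)^2: pole of order 2 at -4/3, modulus 4/3.
The radius of convergence is the smallest modulus among the singular points: 4/3.
The factor χ**2 - χ - 5 splits as (χ - a)(χ - a') with a = 1/2 - (1/2)*sqrt(21), a' = 1/2 + (1/2)*sqrt(21). At the order-1 pole a set g(χ) = (χ - a)*f(χ) = [16/(13*(χ + 4/3)**2)] / (χ - a').
Simple pole: residue = g(a) at a = 1/2 - (1/2)*sqrt(21), which is -2376/3757 - (3720/26299)*sqrt(21).
At the order-2 pole -4/3 set g(χ) = (χ - (-4/3))^2*f(χ) = 16/(13*(χ**2 - χ - 5)).
Order-2 pole: residue = g'(a); g'(-4/3) = 4752/3757, so the residue is 4752/3757.
The factor χ**2 - χ - 5 splits as (χ - a)(χ - a') with a = 1/2 + (1/2)*sqrt(21), a' = 1/2 - (1/2)*sqrt(21). At the order-1 pole a set g(χ) = (χ - a)*f(χ) = [16/(13*(χ + 4/3)**2)] / (χ - a').
Simple pole: residue = g(a) at a = 1/2 + (1/2)*sqrt(21), which is -2376/3757 + (3720/26299)*sqrt(21).
List the singular points by increasing real part (a conjugate pair: the negative imaginary part first).

Radius of convergence at 0: 4/3.
At 1/2 - (1/2)*sqrt(21): a pole of order 1; residue -2376/3757 - (3720/26299)*sqrt(21).
At -4/3: a pole of order 2; residue 4752/3757.
At 1/2 + (1/2)*sqrt(21): a pole of order 1; residue -2376/3757 + (3720/26299)*sqrt(21).


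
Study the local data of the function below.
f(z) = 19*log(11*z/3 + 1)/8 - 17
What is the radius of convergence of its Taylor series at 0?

Branch term (19/8)*log(1 - z/(-3/11)): its argument vanishes at z = -3/11, a logarithmic branch point, modulus 3/11.
The radius of convergence is the smallest modulus among the singular points: 3/11.

The radius of convergence is 3/11.


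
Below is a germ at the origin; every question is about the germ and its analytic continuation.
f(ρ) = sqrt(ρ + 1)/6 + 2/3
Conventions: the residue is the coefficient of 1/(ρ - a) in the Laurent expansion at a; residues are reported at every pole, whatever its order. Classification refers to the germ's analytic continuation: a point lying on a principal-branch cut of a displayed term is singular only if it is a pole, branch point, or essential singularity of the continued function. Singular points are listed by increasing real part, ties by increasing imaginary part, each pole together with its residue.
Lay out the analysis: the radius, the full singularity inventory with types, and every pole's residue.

Branch term (1/6)*sqrt(1 - ρ/(-1)): its argument vanishes at ρ = -1, a square-root branch point, modulus 1.
The radius of convergence is the smallest modulus among the singular points: 1.

Radius of convergence at 0: 1.
At -1: an algebraic (square-root) branch point.


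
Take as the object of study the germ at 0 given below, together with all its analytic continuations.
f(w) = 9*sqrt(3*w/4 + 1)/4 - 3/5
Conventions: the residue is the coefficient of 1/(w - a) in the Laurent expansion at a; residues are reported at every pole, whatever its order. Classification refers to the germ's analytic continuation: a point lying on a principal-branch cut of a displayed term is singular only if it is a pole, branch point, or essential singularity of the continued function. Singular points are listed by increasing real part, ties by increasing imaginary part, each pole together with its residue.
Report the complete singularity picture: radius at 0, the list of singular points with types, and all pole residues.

Branch term (9/4)*sqrt(1 - w/(-4/3)): its argument vanishes at w = -4/3, a square-root branch point, modulus 4/3.
The radius of convergence is the smallest modulus among the singular points: 4/3.

Radius of convergence at 0: 4/3.
At -4/3: an algebraic (square-root) branch point.


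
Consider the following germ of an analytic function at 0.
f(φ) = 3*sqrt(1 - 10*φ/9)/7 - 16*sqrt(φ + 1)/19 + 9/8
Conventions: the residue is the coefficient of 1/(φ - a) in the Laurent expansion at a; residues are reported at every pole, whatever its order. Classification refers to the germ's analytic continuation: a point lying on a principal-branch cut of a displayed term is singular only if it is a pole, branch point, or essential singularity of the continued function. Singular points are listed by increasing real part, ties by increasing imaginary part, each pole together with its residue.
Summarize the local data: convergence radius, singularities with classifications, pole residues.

Radius of convergence at 0: 9/10.
At -1: an algebraic (square-root) branch point.
At 9/10: an algebraic (square-root) branch point.

Branch term (3/7)*sqrt(1 - φ/(9/10)): its argument vanishes at φ = 9/10, a square-root branch point, modulus 9/10.
Branch term (-16/19)*sqrt(1 - φ/(-1)): its argument vanishes at φ = -1, a square-root branch point, modulus 1.
The radius of convergence is the smallest modulus among the singular points: 9/10.
List the singular points by increasing real part (a conjugate pair: the negative imaginary part first).


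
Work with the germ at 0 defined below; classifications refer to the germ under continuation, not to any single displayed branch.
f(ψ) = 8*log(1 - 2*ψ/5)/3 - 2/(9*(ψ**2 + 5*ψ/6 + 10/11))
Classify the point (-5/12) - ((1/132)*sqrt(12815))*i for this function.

The point is a pole of order 1.

The denominator factor ψ**2 + 5*ψ/6 + 10/11 vanishes at (-5/12) - ((1/132)*sqrt(12815))*i and appears to the power 1; the numerator there equals -2/9, nonzero, and no other factor vanishes.
The branch terms are analytic at this point.
Hence a pole whose order is the multiplicity, 1.


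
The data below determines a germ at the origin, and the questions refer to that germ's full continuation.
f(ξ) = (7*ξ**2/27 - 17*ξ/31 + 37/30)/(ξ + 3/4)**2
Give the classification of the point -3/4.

The denominator factor ξ + 3/4 vanishes at -3/4 and appears to the power 2; the numerator there equals 13321/7440, nonzero, and no other factor vanishes.
Hence a pole whose order is the multiplicity, 2.

The point is a pole of order 2.


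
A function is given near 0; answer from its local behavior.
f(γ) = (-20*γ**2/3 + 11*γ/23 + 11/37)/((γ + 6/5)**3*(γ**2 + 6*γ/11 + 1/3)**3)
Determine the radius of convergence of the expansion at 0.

Denominator factor (γ + 6/5)^3: pole of order 3 at -6/5, modulus 6/5.
Denominator factor (γ**2 + 6*γ/11 + 1/3)^3: discriminant -376/363, complex-conjugate roots (-3/11) + ((1/33)*sqrt(282))*i and (-3/11) - ((1/33)*sqrt(282))*i; poles of order 3, moduli (1/3)*sqrt(3) and (1/3)*sqrt(3).
The radius of convergence is the smallest modulus among the singular points: (1/3)*sqrt(3).

The radius of convergence is (1/3)*sqrt(3).


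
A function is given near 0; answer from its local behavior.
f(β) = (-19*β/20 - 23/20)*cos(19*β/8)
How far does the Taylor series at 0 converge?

The factor cos(19*β/8) is entire and contributes no finite singular point.
The polynomial part has no poles.
No finite singular points: the Taylor series at 0 converges everywhere.

The radius of convergence is infinite.


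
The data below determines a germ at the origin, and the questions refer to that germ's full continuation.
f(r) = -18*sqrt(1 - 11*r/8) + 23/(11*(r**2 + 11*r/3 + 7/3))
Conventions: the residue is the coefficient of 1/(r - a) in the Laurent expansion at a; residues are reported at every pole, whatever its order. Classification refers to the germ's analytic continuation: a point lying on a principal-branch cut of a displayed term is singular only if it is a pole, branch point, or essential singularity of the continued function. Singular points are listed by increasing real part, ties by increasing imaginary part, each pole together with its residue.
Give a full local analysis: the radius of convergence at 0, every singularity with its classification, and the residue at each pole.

Denominator factor (r**2 + 11*r/3 + 7/3): discriminant 37/9, real irrational roots -11/6 + (1/6)*sqrt(37) and -11/6 - (1/6)*sqrt(37); poles of order 1, moduli 11/6 - (1/6)*sqrt(37) and 11/6 + (1/6)*sqrt(37).
Branch term (-18)*sqrt(1 - r/(8/11)): its argument vanishes at r = 8/11, a square-root branch point, modulus 8/11.
The radius of convergence is the smallest modulus among the singular points: 8/11.
The branch term is analytic at -11/6 - (1/6)*sqrt(37) and contributes nothing to the residue; only the rational part matters.
The factor r**2 + 11*r/3 + 7/3 splits as (r - a)(r - a') with a = -11/6 - (1/6)*sqrt(37), a' = -11/6 + (1/6)*sqrt(37). At the order-1 pole a set g(r) = (r - a)*(rational part) = [23/11] / (r - a').
Simple pole: residue = g(a) at a = -11/6 - (1/6)*sqrt(37), which is -(69/407)*sqrt(37).
The branch term is analytic at -11/6 + (1/6)*sqrt(37) and contributes nothing to the residue; only the rational part matters.
The factor r**2 + 11*r/3 + 7/3 splits as (r - a)(r - a') with a = -11/6 + (1/6)*sqrt(37), a' = -11/6 - (1/6)*sqrt(37). At the order-1 pole a set g(r) = (r - a)*(rational part) = [23/11] / (r - a').
Simple pole: residue = g(a) at a = -11/6 + (1/6)*sqrt(37), which is (69/407)*sqrt(37).
List the singular points by increasing real part (a conjugate pair: the negative imaginary part first).

Radius of convergence at 0: 8/11.
At -11/6 - (1/6)*sqrt(37): a pole of order 1; residue -(69/407)*sqrt(37).
At -11/6 + (1/6)*sqrt(37): a pole of order 1; residue (69/407)*sqrt(37).
At 8/11: an algebraic (square-root) branch point.


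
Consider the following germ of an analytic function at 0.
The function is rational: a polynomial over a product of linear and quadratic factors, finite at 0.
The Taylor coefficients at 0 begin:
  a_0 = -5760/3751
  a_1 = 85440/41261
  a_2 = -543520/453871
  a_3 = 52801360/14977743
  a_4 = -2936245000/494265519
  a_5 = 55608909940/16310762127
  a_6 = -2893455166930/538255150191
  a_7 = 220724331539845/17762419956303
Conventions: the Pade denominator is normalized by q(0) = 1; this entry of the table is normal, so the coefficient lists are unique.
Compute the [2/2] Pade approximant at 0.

Taylor coefficients needed (read off): a_0 = -5760/3751, a_1 = 85440/41261, a_2 = -543520/453871, a_3 = 52801360/14977743, a_4 = -2936245000/494265519.
Write the denominator as Q(η) = 1 + q1*η + q2*η^2. Requiring Q*f - P = O(η^5) with deg P <= 2 kills the coefficients of η^3..η^4 in Q*f:
  η^3: a_3 + q1*a_2 + q2*a_1 = 0, i.e. 52801360/14977743 + (-543520/453871)*q1 + (85440/41261)*q2 = 0.
  η^4: a_4 + q1*a_3 + q2*a_2 = 0, i.e. -2936245000/494265519 + (52801360/14977743)*q1 + (-543520/453871)*q2 = 0.
Solving this linear system: q1 = 29799079/21634206, q2 = -107790413/118988133.
The numerator is Q*f truncated at degree 2: P0 = a_0 = -5760/3751; P1 = a_1 + q1*a_0 = -54604800/1229544041; P2 = a_2 + q1*a_1 + q2*a_0 = 3744921600/1229544041.

The Pade approximant has numerator coefficients [-5760/3751, -54604800/1229544041, 3744921600/1229544041]; denominator coefficients [1, 29799079/21634206, -107790413/118988133].


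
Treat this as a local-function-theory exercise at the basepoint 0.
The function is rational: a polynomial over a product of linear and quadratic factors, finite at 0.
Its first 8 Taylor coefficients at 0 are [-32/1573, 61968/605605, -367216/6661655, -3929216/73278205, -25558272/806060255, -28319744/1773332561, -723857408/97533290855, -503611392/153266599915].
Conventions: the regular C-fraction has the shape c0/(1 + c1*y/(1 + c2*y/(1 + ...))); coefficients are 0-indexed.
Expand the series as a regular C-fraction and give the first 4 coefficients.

Taylor coefficients (read off): a_0 = -32/1573, a_1 = 61968/605605, a_2 = -367216/6661655, a_3 = -3929216/73278205.
c0 = a_0 = -32/1573. Peel one level at a time: if S = 1 + c*y/S' with S'(0) = 1, then c is the y-coefficient of S and S' = c*y/(S - 1).
S_1 = c0/f = 1 + (3873/770)*y + (13393559/592900)*y^2 + ...; c1 = 3873/770.
S_2 = c1*y/(S_1 - 1) = 1 + (-13393559/2982210)*y + (1477864249/1815015609)*y^2 + ...; c2 = -13393559/2982210.
S_3 = c2*y/(S_2 - 1) = 1 + (103450497430/570605794077)*y + ...; c3 = 103450497430/570605794077.

The regular C-fraction coefficients are [-32/1573, 3873/770, -13393559/2982210, 103450497430/570605794077].


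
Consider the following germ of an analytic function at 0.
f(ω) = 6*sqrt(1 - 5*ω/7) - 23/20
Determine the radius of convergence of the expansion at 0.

The radius of convergence is 7/5.

Branch term (6)*sqrt(1 - ω/(7/5)): its argument vanishes at ω = 7/5, a square-root branch point, modulus 7/5.
The radius of convergence is the smallest modulus among the singular points: 7/5.


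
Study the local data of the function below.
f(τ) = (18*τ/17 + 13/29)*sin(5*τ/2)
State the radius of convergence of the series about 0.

The factor sin(5*τ/2) is entire and contributes no finite singular point.
The polynomial part has no poles.
No finite singular points: the Taylor series at 0 converges everywhere.

The radius of convergence is infinite.


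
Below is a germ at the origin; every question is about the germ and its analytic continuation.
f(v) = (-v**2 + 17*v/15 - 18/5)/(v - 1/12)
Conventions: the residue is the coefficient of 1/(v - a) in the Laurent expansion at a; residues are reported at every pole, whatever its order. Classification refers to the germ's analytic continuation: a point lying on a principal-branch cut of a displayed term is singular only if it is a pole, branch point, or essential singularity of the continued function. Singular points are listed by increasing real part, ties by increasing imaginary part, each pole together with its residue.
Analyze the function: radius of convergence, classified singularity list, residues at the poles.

Denominator factor (v - 1/12): pole of order 1 at 1/12, modulus 1/12.
The radius of convergence is the smallest modulus among the singular points: 1/12.
At the order-1 pole 1/12 set g(v) = (v - (1/12))*f(v) = -v**2 + 17*v/15 - 18/5.
Simple pole: residue = g(a) at a = 1/12, which is -281/80.

Radius of convergence at 0: 1/12.
At 1/12: a pole of order 1; residue -281/80.


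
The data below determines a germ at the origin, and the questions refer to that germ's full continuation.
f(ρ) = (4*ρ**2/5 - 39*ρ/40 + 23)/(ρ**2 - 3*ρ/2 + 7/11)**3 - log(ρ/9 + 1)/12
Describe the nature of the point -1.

The point is a regular point.

Denominator factors: ρ**2 - 3*ρ/2 + 7/11 = 69/22 at ρ = -1 — none vanishes.
Branch term log(1 - ρ/(-9)): argument at -1 is 8/9, nonzero, so -1 is not its branch point (a point on a principal cut is still regular for the continued germ).
So the germ continues analytically to -1.


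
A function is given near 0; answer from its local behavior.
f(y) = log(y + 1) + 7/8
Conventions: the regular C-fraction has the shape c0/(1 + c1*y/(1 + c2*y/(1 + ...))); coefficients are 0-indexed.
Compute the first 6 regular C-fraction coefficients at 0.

Taylor coefficients (expand at 0): a_0 = 7/8, a_1 = 1, a_2 = -1/2, a_3 = 1/3, a_4 = -1/4, a_5 = 1/5.
c0 = a_0 = 7/8. Peel one level at a time: if S = 1 + c*y/S' with S'(0) = 1, then c is the y-coefficient of S and S' = c*y/(S - 1).
S_1 = c0/f = 1 + (-8/7)*y + (92/49)*y^2 + ...; c1 = -8/7.
S_2 = c1*y/(S_1 - 1) = 1 + (23/14)*y + (-1/12)*y^2 + ...; c2 = 23/14.
S_3 = c2*y/(S_2 - 1) = 1 + (7/138)*y + (-217/9522)*y^2 + ...; c3 = 7/138.
S_4 = c3*y/(S_3 - 1) = 1 + (31/69)*y + (-1/15)*y^2 + ...; c4 = 31/69.
S_5 = c4*y/(S_4 - 1) = 1 + (23/155)*y + ...; c5 = 23/155.

The regular C-fraction coefficients are [7/8, -8/7, 23/14, 7/138, 31/69, 23/155].


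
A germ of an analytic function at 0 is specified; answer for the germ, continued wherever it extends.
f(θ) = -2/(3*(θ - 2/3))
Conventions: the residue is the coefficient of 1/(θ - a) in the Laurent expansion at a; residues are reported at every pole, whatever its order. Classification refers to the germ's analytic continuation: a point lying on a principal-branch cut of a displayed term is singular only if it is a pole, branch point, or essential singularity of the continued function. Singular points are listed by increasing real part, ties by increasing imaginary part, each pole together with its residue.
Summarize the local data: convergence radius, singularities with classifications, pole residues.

Denominator factor (θ - 2/3): pole of order 1 at 2/3, modulus 2/3.
The radius of convergence is the smallest modulus among the singular points: 2/3.
At the order-1 pole 2/3 set g(θ) = (θ - (2/3))*f(θ) = -2/3.
Simple pole: residue = g(a) at a = 2/3, which is -2/3.

Radius of convergence at 0: 2/3.
At 2/3: a pole of order 1; residue -2/3.


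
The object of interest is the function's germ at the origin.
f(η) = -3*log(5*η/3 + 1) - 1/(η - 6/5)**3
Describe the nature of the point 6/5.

The denominator factor η - 6/5 vanishes at 6/5 and appears to the power 3; the numerator there equals -1, nonzero, and no other factor vanishes.
The branch terms are analytic at this point.
Hence a pole whose order is the multiplicity, 3.

The point is a pole of order 3.


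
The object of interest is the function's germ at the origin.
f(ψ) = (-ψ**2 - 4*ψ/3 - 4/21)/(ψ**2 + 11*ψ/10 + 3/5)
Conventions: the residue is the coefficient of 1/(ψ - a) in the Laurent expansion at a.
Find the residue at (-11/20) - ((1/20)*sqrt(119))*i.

The residue is (-7/60) + ((753/16660)*sqrt(119))*i.

The factor ψ**2 + 11*ψ/10 + 3/5 splits as (ψ - a)(ψ - a') with a = (-11/20) - ((1/20)*sqrt(119))*i, a' = (-11/20) + ((1/20)*sqrt(119))*i. At the order-1 pole a set g(ψ) = (ψ - a)*f(ψ) = [-ψ**2 - 4*ψ/3 - 4/21] / (ψ - a').
Simple pole: residue = g(a) at a = (-11/20) - ((1/20)*sqrt(119))*i, which is (-7/60) + ((753/16660)*sqrt(119))*i.


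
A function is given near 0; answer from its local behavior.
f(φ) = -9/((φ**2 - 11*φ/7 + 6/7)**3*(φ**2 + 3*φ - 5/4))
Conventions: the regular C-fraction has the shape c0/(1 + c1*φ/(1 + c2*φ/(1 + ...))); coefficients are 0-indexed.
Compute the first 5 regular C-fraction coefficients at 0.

The regular C-fraction coefficients are [343/30, -79/10, 1559/474, -1632367/1108449, 84169500169/91614965508].

Taylor coefficients (expand at 0): a_0 = 343/30, a_1 = 27097/300, a_2 = 468538/1125, a_3 = 600565217/405000, a_4 = 37081008671/8100000.
c0 = a_0 = 343/30. Peel one level at a time: if S = 1 + c*φ/S' with S'(0) = 1, then c is the φ-coefficient of S and S' = c*φ/(S - 1).
S_1 = c0/f = 1 + (-79/10)*φ + (1559/60)*φ^2 + ...; c1 = -79/10.
S_2 = c1*φ/(S_1 - 1) = 1 + (1559/474)*φ + (1632367/337014)*φ^2 + ...; c2 = 1559/474.
S_3 = c2*φ/(S_2 - 1) = 1 + (-1632367/1108449)*φ + (1065436711/787475844)*φ^2 + ...; c3 = -1632367/1108449.
S_4 = c3*φ/(S_3 - 1) = 1 + (84169500169/91614965508)*φ + ...; c4 = 84169500169/91614965508.


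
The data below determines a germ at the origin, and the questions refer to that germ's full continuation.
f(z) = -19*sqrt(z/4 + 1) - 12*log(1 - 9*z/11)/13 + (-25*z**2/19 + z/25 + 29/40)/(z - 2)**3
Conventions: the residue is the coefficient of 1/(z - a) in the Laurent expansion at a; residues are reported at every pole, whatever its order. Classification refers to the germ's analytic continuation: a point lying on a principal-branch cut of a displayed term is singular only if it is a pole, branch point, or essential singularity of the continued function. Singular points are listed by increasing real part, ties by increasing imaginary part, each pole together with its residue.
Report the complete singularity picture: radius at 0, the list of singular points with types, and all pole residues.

Radius of convergence at 0: 11/9.
At -4: an algebraic (square-root) branch point.
At 11/9: a logarithmic branch point.
At 2: a pole of order 3; residue -25/19.

Denominator factor (z - 2)^3: pole of order 3 at 2, modulus 2.
Branch term (-19)*sqrt(1 - z/(-4)): its argument vanishes at z = -4, a square-root branch point, modulus 4.
Branch term (-12/13)*log(1 - z/(11/9)): its argument vanishes at z = 11/9, a logarithmic branch point, modulus 11/9.
The radius of convergence is the smallest modulus among the singular points: 11/9.
The branch terms are analytic at 2 and contribute nothing to the residue; only the rational part matters.
At the order-3 pole 2 set g(z) = (z - (2))^3*(rational part) = -25*z**2/19 + z/25 + 29/40.
Order-3 pole: residue = g''(a)/2; g''(2) = -50/19, so the residue is -25/19.
List the singular points by increasing real part (a conjugate pair: the negative imaginary part first).


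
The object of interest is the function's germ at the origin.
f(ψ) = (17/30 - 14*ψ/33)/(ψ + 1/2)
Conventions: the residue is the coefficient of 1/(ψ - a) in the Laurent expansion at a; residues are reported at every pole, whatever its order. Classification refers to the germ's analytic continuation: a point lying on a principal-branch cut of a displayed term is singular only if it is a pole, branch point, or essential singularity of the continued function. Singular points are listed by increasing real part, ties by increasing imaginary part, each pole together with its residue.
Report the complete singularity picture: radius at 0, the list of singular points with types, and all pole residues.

Denominator factor (ψ + 1/2): pole of order 1 at -1/2, modulus 1/2.
The radius of convergence is the smallest modulus among the singular points: 1/2.
At the order-1 pole -1/2 set g(ψ) = (ψ - (-1/2))*f(ψ) = 17/30 - 14*ψ/33.
Simple pole: residue = g(a) at a = -1/2, which is 257/330.

Radius of convergence at 0: 1/2.
At -1/2: a pole of order 1; residue 257/330.


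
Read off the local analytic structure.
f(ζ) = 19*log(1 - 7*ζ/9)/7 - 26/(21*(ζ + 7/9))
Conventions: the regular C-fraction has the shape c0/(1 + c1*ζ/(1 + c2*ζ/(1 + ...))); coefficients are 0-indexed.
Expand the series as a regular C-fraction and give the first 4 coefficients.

Taylor coefficients (expand at 0): a_0 = -78/49, a_1 = -199/3087, a_2 = -1342849/388962, a_3 = 108709877/36756909.
c0 = a_0 = -78/49. Peel one level at a time: if S = 1 + c*ζ/S' with S'(0) = 1, then c is the ζ-coefficient of S and S' = c*ζ/(S - 1).
S_1 = c0/f = 1 + (-199/4914)*ζ + (-533995/246402)*ζ^2 + ...; c1 = -199/4914.
S_2 = c1*ζ/(S_1 - 1) = 1 + (-3737965/69849)*ζ + (112168640255/38492172)*ζ^2 + ...; c2 = -3737965/69849.
S_3 = c2*ζ/(S_2 - 1) = 1 + (2192770411/40268844)*ζ + ...; c3 = 2192770411/40268844.

The regular C-fraction coefficients are [-78/49, -199/4914, -3737965/69849, 2192770411/40268844].


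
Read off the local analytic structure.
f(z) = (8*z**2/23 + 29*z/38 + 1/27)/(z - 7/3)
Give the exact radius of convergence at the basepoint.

The radius of convergence is 7/3.

Denominator factor (z - 7/3): pole of order 1 at 7/3, modulus 7/3.
The radius of convergence is the smallest modulus among the singular points: 7/3.


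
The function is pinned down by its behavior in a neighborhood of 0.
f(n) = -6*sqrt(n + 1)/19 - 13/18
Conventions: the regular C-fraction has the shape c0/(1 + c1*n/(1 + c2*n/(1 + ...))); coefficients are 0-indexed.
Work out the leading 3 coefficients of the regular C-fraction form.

The regular C-fraction coefficients are [-355/342, -54/355, 571/1420].

Taylor coefficients (expand at 0): a_0 = -355/342, a_1 = -3/19, a_2 = 3/76.
c0 = a_0 = -355/342. Peel one level at a time: if S = 1 + c*n/S' with S'(0) = 1, then c is the n-coefficient of S and S' = c*n/(S - 1).
S_1 = c0/f = 1 + (-54/355)*n + (15417/252050)*n^2 + ...; c1 = -54/355.
S_2 = c1*n/(S_1 - 1) = 1 + (571/1420)*n + ...; c2 = 571/1420.


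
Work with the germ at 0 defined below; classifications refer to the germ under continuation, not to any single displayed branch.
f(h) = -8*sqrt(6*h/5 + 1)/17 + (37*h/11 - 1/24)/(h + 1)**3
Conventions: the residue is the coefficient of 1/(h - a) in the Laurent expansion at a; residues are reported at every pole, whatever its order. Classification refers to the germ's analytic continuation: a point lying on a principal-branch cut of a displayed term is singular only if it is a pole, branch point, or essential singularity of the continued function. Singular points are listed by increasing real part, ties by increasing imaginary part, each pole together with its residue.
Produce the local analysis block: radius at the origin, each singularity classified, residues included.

Radius of convergence at 0: 5/6.
At -1: a pole of order 3; residue 0.
At -5/6: an algebraic (square-root) branch point.

Denominator factor (h + 1)^3: pole of order 3 at -1, modulus 1.
Branch term (-8/17)*sqrt(1 - h/(-5/6)): its argument vanishes at h = -5/6, a square-root branch point, modulus 5/6.
The radius of convergence is the smallest modulus among the singular points: 5/6.
The branch term is analytic at -1 and contributes nothing to the residue; only the rational part matters.
At the order-3 pole -1 set g(h) = (h - (-1))^3*(rational part) = 37*h/11 - 1/24.
Order-3 pole: residue = g''(a)/2; g''(-1) = 0, so the residue is 0.
List the singular points by increasing real part (a conjugate pair: the negative imaginary part first).


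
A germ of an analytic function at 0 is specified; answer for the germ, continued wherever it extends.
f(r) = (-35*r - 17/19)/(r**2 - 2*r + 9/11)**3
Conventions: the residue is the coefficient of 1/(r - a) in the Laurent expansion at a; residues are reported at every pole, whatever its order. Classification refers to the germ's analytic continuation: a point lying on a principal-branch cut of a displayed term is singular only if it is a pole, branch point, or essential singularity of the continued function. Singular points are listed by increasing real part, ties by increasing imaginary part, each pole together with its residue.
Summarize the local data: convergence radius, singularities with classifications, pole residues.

Denominator factor (r**2 - 2*r + 9/11)^3: discriminant 8/11, real irrational roots 1 + (1/11)*sqrt(22) and 1 - (1/11)*sqrt(22); poles of order 3, moduli 1 + (1/11)*sqrt(22) and 1 - (1/11)*sqrt(22).
The radius of convergence is the smallest modulus among the singular points: 1 - (1/11)*sqrt(22).
The factor r**2 - 2*r + 9/11 splits as (r - a)(r - a') with a = 1 - (1/11)*sqrt(22), a' = 1 + (1/11)*sqrt(22). At the order-3 pole a set g(r) = (r - a)^3*f(r) = [-35*r - 17/19] / (r - a')^3.
Order-3 pole: residue = g''(a)/2; g''(1 - (1/11)*sqrt(22)) = (123783/608)*sqrt(22), so the residue is (123783/1216)*sqrt(22).
The factor r**2 - 2*r + 9/11 splits as (r - a)(r - a') with a = 1 + (1/11)*sqrt(22), a' = 1 - (1/11)*sqrt(22). At the order-3 pole a set g(r) = (r - a)^3*f(r) = [-35*r - 17/19] / (r - a')^3.
Order-3 pole: residue = g''(a)/2; g''(1 + (1/11)*sqrt(22)) = -(123783/608)*sqrt(22), so the residue is -(123783/1216)*sqrt(22).
List the singular points by increasing real part (a conjugate pair: the negative imaginary part first).

Radius of convergence at 0: 1 - (1/11)*sqrt(22).
At 1 - (1/11)*sqrt(22): a pole of order 3; residue (123783/1216)*sqrt(22).
At 1 + (1/11)*sqrt(22): a pole of order 3; residue -(123783/1216)*sqrt(22).


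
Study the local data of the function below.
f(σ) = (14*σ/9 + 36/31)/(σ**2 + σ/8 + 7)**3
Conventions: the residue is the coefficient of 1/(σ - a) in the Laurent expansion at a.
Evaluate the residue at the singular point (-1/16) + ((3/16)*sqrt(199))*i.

The residue is -((19456000/178093656801)*sqrt(199))*i.

The factor σ**2 + σ/8 + 7 splits as (σ - a)(σ - a') with a = (-1/16) + ((3/16)*sqrt(199))*i, a' = (-1/16) - ((3/16)*sqrt(199))*i. At the order-3 pole a set g(σ) = (σ - a)^3*f(σ) = [14*σ/9 + 36/31] / (σ - a')^3.
Order-3 pole: residue = g''(a)/2; g''((-1/16) + ((3/16)*sqrt(199))*i) = -((38912000/178093656801)*sqrt(199))*i, so the residue is -((19456000/178093656801)*sqrt(199))*i.


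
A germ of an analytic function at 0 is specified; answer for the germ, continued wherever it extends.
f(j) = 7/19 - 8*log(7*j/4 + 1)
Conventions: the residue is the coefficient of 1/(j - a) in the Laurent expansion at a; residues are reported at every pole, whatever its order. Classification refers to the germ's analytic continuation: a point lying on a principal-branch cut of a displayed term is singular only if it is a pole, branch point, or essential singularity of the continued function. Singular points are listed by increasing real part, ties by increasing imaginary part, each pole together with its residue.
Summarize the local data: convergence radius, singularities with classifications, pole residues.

Radius of convergence at 0: 4/7.
At -4/7: a logarithmic branch point.

Branch term (-8)*log(1 - j/(-4/7)): its argument vanishes at j = -4/7, a logarithmic branch point, modulus 4/7.
The radius of convergence is the smallest modulus among the singular points: 4/7.
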